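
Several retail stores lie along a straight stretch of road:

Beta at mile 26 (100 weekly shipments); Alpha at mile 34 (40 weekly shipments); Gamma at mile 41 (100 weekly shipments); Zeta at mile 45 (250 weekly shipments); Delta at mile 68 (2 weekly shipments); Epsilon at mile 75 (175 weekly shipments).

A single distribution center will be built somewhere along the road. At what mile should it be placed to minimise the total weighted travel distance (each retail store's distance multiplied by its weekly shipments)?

For a sum of weighted absolute distances on a line, the optimum is the weighted median (not the mean). Total weight W = 667; half-weight = 333.5.
Sort by position and accumulate weight:
  mile 26 (Beta, w=100) → cum 100
  mile 34 (Alpha, w=40) → cum 140
  mile 41 (Gamma, w=100) → cum 240
  mile 45 (Zeta, w=250) → cum 490  ≥ 333.5 → median here
  mile 68 (Delta, w=2) → cum 492
  mile 75 (Epsilon, w=175) → cum 667
Optimal location: mile 45.

x = 45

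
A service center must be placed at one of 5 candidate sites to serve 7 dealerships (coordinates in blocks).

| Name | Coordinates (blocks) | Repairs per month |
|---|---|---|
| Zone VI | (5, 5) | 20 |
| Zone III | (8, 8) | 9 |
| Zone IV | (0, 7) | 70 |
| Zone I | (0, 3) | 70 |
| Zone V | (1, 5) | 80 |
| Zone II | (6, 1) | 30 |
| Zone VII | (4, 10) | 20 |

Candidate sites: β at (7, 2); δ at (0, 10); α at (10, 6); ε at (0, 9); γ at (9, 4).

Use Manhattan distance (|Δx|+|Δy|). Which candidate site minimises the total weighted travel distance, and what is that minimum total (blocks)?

Total weighted distance at each candidate:
  β (7, 2): total = 2563
  δ (0, 10): total = 2000
  α (10, 6): total = 3106
  ε (0, 9): total = 1741
  γ (9, 4): total = 2805
Minimum is at ε with total 1741 blocks.

ε, total 1741 blocks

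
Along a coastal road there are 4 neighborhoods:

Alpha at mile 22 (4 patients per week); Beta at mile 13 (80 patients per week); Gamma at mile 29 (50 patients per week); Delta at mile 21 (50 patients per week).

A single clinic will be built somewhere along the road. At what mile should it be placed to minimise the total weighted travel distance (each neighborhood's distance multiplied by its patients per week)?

x = 21

For a sum of weighted absolute distances on a line, the optimum is the weighted median (not the mean). Total weight W = 184; half-weight = 92.
Sort by position and accumulate weight:
  mile 13 (Beta, w=80) → cum 80
  mile 21 (Delta, w=50) → cum 130  ≥ 92 → median here
  mile 22 (Alpha, w=4) → cum 134
  mile 29 (Gamma, w=50) → cum 184
Optimal location: mile 21.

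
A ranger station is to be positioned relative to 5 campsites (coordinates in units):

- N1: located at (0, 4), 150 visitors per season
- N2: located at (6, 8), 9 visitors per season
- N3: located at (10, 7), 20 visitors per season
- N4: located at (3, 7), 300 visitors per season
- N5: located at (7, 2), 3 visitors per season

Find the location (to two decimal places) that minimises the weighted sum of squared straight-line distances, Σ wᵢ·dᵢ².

The minimiser of Σwᵢ‖p−pᵢ‖² is the weighted centroid p* = (Σwᵢpᵢ)/(Σwᵢ).
Σwᵢ = 482.
Σwᵢxᵢ = 150·0 + 9·6 + 20·10 + 300·3 + 3·7 = 1175.
Σwᵢyᵢ = 150·4 + 9·8 + 20·7 + 300·7 + 3·2 = 2918.
x* = 1175/482 = 2.44, y* = 2918/482 = 6.05.

(2.44, 6.05)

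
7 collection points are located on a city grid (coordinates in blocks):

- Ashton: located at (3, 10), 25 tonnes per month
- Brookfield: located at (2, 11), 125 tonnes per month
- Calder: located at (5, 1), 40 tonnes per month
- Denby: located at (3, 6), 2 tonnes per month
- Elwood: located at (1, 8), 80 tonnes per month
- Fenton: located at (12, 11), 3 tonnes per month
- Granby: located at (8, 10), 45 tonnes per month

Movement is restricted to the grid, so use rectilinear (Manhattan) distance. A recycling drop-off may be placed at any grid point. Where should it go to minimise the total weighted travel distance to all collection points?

(2, 10)

Manhattan distance separates: Σwᵢ(|x−xᵢ|+|y−yᵢ|) = Σwᵢ|x−xᵢ| + Σwᵢ|y−yᵢ|, so x and y are optimised independently as 1-D weighted medians.
Total weight W = 320; half = 160.
x-coordinate, sorted with cumulative weight:
  x=1 (Elwood, w=80) cum 80
  x=2 (Brookfield, w=125) cum 205  ← median
  x=3 (Ashton, w=25) cum 230
  x=3 (Denby, w=2) cum 232
  x=5 (Calder, w=40) cum 272
  x=8 (Granby, w=45) cum 317
  x=12 (Fenton, w=3) cum 320
⇒ x* = 2
y-coordinate, sorted with cumulative weight:
  y=1 (Calder, w=40) cum 40
  y=6 (Denby, w=2) cum 42
  y=8 (Elwood, w=80) cum 122
  y=10 (Ashton, w=25) cum 147
  y=10 (Granby, w=45) cum 192  ← median
  y=11 (Brookfield, w=125) cum 317
  y=11 (Fenton, w=3) cum 320
⇒ y* = 10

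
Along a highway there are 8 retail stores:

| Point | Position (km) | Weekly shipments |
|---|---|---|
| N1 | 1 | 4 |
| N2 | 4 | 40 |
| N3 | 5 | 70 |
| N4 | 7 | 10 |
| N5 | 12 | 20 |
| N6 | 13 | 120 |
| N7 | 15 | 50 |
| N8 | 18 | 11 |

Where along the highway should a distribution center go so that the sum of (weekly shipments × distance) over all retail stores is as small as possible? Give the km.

For a sum of weighted absolute distances on a line, the optimum is the weighted median (not the mean). Total weight W = 325; half-weight = 162.5.
Sort by position and accumulate weight:
  km 1 (N1, w=4) → cum 4
  km 4 (N2, w=40) → cum 44
  km 5 (N3, w=70) → cum 114
  km 7 (N4, w=10) → cum 124
  km 12 (N5, w=20) → cum 144
  km 13 (N6, w=120) → cum 264  ≥ 162.5 → median here
  km 15 (N7, w=50) → cum 314
  km 18 (N8, w=11) → cum 325
Optimal location: km 13.

x = 13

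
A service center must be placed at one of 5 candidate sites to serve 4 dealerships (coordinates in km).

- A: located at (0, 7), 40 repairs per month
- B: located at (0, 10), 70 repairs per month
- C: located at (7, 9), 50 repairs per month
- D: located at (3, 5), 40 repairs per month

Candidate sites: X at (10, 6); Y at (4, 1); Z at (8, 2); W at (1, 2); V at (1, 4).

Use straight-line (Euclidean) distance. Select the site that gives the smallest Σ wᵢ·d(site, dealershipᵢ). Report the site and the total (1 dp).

V, total 1032.2 km

Total weighted distance at each candidate:
  X (10, 6): total = 1650.9
  Y (4, 1): total = 1570.0
  Z (8, 2): total = 1756.1
  W (1, 2): total = 1373.5
  V (1, 4): total = 1032.2
Minimum is at V with total 1032.2 km.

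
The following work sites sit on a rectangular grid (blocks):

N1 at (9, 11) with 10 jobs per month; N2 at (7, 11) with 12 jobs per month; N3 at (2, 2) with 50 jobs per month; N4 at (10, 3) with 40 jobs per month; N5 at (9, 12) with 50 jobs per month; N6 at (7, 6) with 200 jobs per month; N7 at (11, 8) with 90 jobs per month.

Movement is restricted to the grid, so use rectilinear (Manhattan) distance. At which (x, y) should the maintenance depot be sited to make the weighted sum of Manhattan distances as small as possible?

(7, 6)

Manhattan distance separates: Σwᵢ(|x−xᵢ|+|y−yᵢ|) = Σwᵢ|x−xᵢ| + Σwᵢ|y−yᵢ|, so x and y are optimised independently as 1-D weighted medians.
Total weight W = 452; half = 226.
x-coordinate, sorted with cumulative weight:
  x=2 (N3, w=50) cum 50
  x=7 (N2, w=12) cum 62
  x=7 (N6, w=200) cum 262  ← median
  x=9 (N1, w=10) cum 272
  x=9 (N5, w=50) cum 322
  x=10 (N4, w=40) cum 362
  x=11 (N7, w=90) cum 452
⇒ x* = 7
y-coordinate, sorted with cumulative weight:
  y=2 (N3, w=50) cum 50
  y=3 (N4, w=40) cum 90
  y=6 (N6, w=200) cum 290  ← median
  y=8 (N7, w=90) cum 380
  y=11 (N1, w=10) cum 390
  y=11 (N2, w=12) cum 402
  y=12 (N5, w=50) cum 452
⇒ y* = 6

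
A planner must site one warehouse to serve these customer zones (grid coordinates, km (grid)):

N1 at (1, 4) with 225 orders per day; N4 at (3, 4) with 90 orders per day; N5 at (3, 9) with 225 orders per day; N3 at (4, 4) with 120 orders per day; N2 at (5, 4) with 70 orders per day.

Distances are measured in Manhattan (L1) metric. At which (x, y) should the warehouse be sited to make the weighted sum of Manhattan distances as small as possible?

Manhattan distance separates: Σwᵢ(|x−xᵢ|+|y−yᵢ|) = Σwᵢ|x−xᵢ| + Σwᵢ|y−yᵢ|, so x and y are optimised independently as 1-D weighted medians.
Total weight W = 730; half = 365.
x-coordinate, sorted with cumulative weight:
  x=1 (N1, w=225) cum 225
  x=3 (N4, w=90) cum 315
  x=3 (N5, w=225) cum 540  ← median
  x=4 (N3, w=120) cum 660
  x=5 (N2, w=70) cum 730
⇒ x* = 3
y-coordinate, sorted with cumulative weight:
  y=4 (N1, w=225) cum 225
  y=4 (N4, w=90) cum 315
  y=4 (N3, w=120) cum 435  ← median
  y=4 (N2, w=70) cum 505
  y=9 (N5, w=225) cum 730
⇒ y* = 4

(3, 4)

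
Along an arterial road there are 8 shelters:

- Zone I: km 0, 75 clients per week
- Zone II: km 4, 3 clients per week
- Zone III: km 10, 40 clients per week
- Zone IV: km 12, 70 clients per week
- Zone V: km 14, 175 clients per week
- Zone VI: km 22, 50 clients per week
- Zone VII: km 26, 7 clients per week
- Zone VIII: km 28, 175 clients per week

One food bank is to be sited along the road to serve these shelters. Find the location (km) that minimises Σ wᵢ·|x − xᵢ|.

For a sum of weighted absolute distances on a line, the optimum is the weighted median (not the mean). Total weight W = 595; half-weight = 297.5.
Sort by position and accumulate weight:
  km 0 (Zone I, w=75) → cum 75
  km 4 (Zone II, w=3) → cum 78
  km 10 (Zone III, w=40) → cum 118
  km 12 (Zone IV, w=70) → cum 188
  km 14 (Zone V, w=175) → cum 363  ≥ 297.5 → median here
  km 22 (Zone VI, w=50) → cum 413
  km 26 (Zone VII, w=7) → cum 420
  km 28 (Zone VIII, w=175) → cum 595
Optimal location: km 14.

x = 14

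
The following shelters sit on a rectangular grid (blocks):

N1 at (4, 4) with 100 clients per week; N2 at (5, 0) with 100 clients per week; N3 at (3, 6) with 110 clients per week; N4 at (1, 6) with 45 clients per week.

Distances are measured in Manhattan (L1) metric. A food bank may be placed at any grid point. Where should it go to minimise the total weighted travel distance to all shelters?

(4, 4)

Manhattan distance separates: Σwᵢ(|x−xᵢ|+|y−yᵢ|) = Σwᵢ|x−xᵢ| + Σwᵢ|y−yᵢ|, so x and y are optimised independently as 1-D weighted medians.
Total weight W = 355; half = 177.5.
x-coordinate, sorted with cumulative weight:
  x=1 (N4, w=45) cum 45
  x=3 (N3, w=110) cum 155
  x=4 (N1, w=100) cum 255  ← median
  x=5 (N2, w=100) cum 355
⇒ x* = 4
y-coordinate, sorted with cumulative weight:
  y=0 (N2, w=100) cum 100
  y=4 (N1, w=100) cum 200  ← median
  y=6 (N3, w=110) cum 310
  y=6 (N4, w=45) cum 355
⇒ y* = 4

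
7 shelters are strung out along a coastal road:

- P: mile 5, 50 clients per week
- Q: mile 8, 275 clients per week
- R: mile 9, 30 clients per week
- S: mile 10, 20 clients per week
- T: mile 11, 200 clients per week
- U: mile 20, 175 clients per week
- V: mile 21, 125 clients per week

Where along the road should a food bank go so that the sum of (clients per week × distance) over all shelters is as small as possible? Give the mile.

For a sum of weighted absolute distances on a line, the optimum is the weighted median (not the mean). Total weight W = 875; half-weight = 437.5.
Sort by position and accumulate weight:
  mile 5 (P, w=50) → cum 50
  mile 8 (Q, w=275) → cum 325
  mile 9 (R, w=30) → cum 355
  mile 10 (S, w=20) → cum 375
  mile 11 (T, w=200) → cum 575  ≥ 437.5 → median here
  mile 20 (U, w=175) → cum 750
  mile 21 (V, w=125) → cum 875
Optimal location: mile 11.

x = 11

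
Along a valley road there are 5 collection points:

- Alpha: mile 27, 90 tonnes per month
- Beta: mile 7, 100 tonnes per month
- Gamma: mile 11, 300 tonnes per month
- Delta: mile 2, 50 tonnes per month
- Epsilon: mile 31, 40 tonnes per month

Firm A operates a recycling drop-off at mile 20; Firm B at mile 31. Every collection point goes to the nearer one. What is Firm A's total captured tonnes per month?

The indifferent point is the midpoint (20+31)/2 = 25.5; collection points left of it (closer to Firm A at 20) go to Firm A, those right go to Firm B.
  Delta at 2 (w=50) → Firm A
  Beta at 7 (w=100) → Firm A
  Gamma at 11 (w=300) → Firm A
  Alpha at 27 (w=90) → Firm B
  Epsilon at 31 (w=40) → Firm B
Firm A captures 450; Firm B captures 130.

450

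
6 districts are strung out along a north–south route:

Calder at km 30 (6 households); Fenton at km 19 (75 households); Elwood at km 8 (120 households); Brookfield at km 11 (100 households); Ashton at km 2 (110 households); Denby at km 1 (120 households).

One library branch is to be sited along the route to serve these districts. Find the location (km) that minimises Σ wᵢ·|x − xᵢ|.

x = 8

For a sum of weighted absolute distances on a line, the optimum is the weighted median (not the mean). Total weight W = 531; half-weight = 265.5.
Sort by position and accumulate weight:
  km 1 (Denby, w=120) → cum 120
  km 2 (Ashton, w=110) → cum 230
  km 8 (Elwood, w=120) → cum 350  ≥ 265.5 → median here
  km 11 (Brookfield, w=100) → cum 450
  km 19 (Fenton, w=75) → cum 525
  km 30 (Calder, w=6) → cum 531
Optimal location: km 8.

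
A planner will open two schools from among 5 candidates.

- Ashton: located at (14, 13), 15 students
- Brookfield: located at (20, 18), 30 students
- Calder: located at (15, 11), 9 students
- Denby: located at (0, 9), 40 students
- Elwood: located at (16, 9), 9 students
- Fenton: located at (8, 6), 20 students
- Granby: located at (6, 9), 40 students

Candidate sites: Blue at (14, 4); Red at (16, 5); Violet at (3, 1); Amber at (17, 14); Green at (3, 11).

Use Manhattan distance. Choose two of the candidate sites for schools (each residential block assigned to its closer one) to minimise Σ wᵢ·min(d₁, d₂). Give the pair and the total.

Evaluate every pair (each demand assigned to the nearer of the two):
  {Amber, Green}: total = 969
  {Red, Green}: total = 1339
  {Blue, Green}: total = 1430
  {Violet, Amber}: total = 1449
  {Violet, Green}: total = 1758
  {Blue, Amber}: total = 1809
  {Red, Violet}: total = 1819
  {Red, Amber}: total = 1891
  {Blue, Violet}: total = 1910
  {Blue, Red}: total = 2184
Best pair: {Amber, Green} with total 969.

{Amber, Green}, total 969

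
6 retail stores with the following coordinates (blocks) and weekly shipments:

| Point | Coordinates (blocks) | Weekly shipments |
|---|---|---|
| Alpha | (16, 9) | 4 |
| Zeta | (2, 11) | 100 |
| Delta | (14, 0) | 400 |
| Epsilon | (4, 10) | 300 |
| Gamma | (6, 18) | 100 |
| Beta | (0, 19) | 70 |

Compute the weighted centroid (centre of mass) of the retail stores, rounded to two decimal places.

The minimiser of Σwᵢ‖p−pᵢ‖² is the weighted centroid p* = (Σwᵢpᵢ)/(Σwᵢ).
Σwᵢ = 974.
Σwᵢxᵢ = 4·16 + 100·2 + 400·14 + 300·4 + 100·6 + 70·0 = 7664.
Σwᵢyᵢ = 4·9 + 100·11 + 400·0 + 300·10 + 100·18 + 70·19 = 7266.
x* = 7664/974 = 7.87, y* = 7266/974 = 7.46.

(7.87, 7.46)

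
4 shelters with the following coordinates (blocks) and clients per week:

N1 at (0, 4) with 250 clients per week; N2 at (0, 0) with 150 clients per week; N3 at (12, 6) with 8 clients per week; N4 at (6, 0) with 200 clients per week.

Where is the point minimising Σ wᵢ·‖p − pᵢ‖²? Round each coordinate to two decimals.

(2.13, 1.72)

The minimiser of Σwᵢ‖p−pᵢ‖² is the weighted centroid p* = (Σwᵢpᵢ)/(Σwᵢ).
Σwᵢ = 608.
Σwᵢxᵢ = 250·0 + 150·0 + 8·12 + 200·6 = 1296.
Σwᵢyᵢ = 250·4 + 150·0 + 8·6 + 200·0 = 1048.
x* = 1296/608 = 2.13, y* = 1048/608 = 1.72.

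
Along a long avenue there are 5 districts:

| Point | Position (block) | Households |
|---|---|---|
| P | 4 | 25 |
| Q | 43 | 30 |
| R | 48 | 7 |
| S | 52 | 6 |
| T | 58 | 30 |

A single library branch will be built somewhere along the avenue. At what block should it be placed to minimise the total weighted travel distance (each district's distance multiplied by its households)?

x = 43

For a sum of weighted absolute distances on a line, the optimum is the weighted median (not the mean). Total weight W = 98; half-weight = 49.
Sort by position and accumulate weight:
  block 4 (P, w=25) → cum 25
  block 43 (Q, w=30) → cum 55  ≥ 49 → median here
  block 48 (R, w=7) → cum 62
  block 52 (S, w=6) → cum 68
  block 58 (T, w=30) → cum 98
Optimal location: block 43.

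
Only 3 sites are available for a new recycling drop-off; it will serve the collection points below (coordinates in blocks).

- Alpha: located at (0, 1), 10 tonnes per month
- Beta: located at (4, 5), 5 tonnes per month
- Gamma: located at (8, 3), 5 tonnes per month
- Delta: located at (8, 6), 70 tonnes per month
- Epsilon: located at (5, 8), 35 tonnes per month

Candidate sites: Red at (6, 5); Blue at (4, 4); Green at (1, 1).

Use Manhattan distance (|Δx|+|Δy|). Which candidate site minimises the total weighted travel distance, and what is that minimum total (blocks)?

Red, total 480 blocks

Total weighted distance at each candidate:
  Red (6, 5): total = 480
  Blue (4, 4): total = 695
  Green (1, 1): total = 1315
Minimum is at Red with total 480 blocks.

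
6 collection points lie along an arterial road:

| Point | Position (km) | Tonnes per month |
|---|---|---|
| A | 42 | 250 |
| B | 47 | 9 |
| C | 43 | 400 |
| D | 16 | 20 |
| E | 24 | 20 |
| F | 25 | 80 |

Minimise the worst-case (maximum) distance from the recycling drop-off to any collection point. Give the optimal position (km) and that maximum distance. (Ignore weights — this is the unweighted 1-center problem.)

location 31.5, max distance 15.5

The 1-center on a line is the midpoint of the two extreme points: leftmost at 16, rightmost at 47.
Optimal location = (16 + 47)/2 = 31.5; maximum distance = (47 − 16)/2 = 15.5.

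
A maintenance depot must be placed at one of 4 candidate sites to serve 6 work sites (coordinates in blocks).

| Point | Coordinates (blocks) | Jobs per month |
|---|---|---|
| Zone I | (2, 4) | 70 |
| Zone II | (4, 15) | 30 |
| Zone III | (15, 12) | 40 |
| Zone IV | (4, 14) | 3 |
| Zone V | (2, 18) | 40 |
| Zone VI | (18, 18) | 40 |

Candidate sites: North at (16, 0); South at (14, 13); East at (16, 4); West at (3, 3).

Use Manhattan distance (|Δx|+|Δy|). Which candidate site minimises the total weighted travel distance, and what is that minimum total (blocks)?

Total weighted distance at each candidate:
  North (16, 0): total = 4748
  South (14, 13): total = 2983
  East (16, 4): total = 3856
  West (3, 3): total = 3246
Minimum is at South with total 2983 blocks.

South, total 2983 blocks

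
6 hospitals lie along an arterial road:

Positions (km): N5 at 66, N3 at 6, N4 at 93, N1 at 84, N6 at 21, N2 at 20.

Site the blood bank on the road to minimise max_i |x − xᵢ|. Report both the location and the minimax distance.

The 1-center on a line is the midpoint of the two extreme points: leftmost at 6, rightmost at 93.
Optimal location = (6 + 93)/2 = 49.5; maximum distance = (93 − 6)/2 = 43.5.

location 49.5, max distance 43.5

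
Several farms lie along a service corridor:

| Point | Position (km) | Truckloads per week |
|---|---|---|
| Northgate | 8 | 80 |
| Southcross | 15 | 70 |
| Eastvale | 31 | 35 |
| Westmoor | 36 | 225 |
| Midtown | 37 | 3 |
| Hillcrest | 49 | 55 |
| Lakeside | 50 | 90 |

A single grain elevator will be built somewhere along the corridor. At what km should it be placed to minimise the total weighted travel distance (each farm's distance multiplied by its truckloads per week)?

For a sum of weighted absolute distances on a line, the optimum is the weighted median (not the mean). Total weight W = 558; half-weight = 279.
Sort by position and accumulate weight:
  km 8 (Northgate, w=80) → cum 80
  km 15 (Southcross, w=70) → cum 150
  km 31 (Eastvale, w=35) → cum 185
  km 36 (Westmoor, w=225) → cum 410  ≥ 279 → median here
  km 37 (Midtown, w=3) → cum 413
  km 49 (Hillcrest, w=55) → cum 468
  km 50 (Lakeside, w=90) → cum 558
Optimal location: km 36.

x = 36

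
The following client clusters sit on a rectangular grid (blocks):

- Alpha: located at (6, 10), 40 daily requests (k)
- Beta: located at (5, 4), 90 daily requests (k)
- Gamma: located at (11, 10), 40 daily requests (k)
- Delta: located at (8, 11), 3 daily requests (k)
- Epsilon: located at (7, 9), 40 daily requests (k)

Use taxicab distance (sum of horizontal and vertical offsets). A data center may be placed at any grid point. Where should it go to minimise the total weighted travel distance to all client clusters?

(6, 9)

Manhattan distance separates: Σwᵢ(|x−xᵢ|+|y−yᵢ|) = Σwᵢ|x−xᵢ| + Σwᵢ|y−yᵢ|, so x and y are optimised independently as 1-D weighted medians.
Total weight W = 213; half = 106.5.
x-coordinate, sorted with cumulative weight:
  x=5 (Beta, w=90) cum 90
  x=6 (Alpha, w=40) cum 130  ← median
  x=7 (Epsilon, w=40) cum 170
  x=8 (Delta, w=3) cum 173
  x=11 (Gamma, w=40) cum 213
⇒ x* = 6
y-coordinate, sorted with cumulative weight:
  y=4 (Beta, w=90) cum 90
  y=9 (Epsilon, w=40) cum 130  ← median
  y=10 (Alpha, w=40) cum 170
  y=10 (Gamma, w=40) cum 210
  y=11 (Delta, w=3) cum 213
⇒ y* = 9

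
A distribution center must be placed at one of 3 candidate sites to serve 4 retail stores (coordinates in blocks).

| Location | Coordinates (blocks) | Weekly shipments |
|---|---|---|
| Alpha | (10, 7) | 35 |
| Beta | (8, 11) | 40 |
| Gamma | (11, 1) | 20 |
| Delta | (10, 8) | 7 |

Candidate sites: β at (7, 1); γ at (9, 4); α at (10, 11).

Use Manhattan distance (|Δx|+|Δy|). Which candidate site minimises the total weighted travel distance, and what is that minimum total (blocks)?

Total weighted distance at each candidate:
  β (7, 1): total = 905
  γ (9, 4): total = 595
  α (10, 11): total = 461
Minimum is at α with total 461 blocks.

α, total 461 blocks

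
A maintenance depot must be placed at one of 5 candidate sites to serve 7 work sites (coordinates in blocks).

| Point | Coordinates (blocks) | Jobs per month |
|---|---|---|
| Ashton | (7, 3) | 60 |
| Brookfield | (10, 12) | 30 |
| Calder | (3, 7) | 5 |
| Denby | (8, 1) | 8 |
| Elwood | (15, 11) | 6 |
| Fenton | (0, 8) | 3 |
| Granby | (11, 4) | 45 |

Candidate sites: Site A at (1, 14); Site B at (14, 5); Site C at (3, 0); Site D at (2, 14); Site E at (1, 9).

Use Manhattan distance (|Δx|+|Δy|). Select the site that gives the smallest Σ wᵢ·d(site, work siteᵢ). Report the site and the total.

Site B, total 1288 blocks

Total weighted distance at each candidate:
  Site A (1, 14): total = 2578
  Site B (14, 5): total = 1288
  Site C (3, 0): total = 1784
  Site D (2, 14): total = 2427
  Site E (1, 9): total = 1997
Minimum is at Site B with total 1288 blocks.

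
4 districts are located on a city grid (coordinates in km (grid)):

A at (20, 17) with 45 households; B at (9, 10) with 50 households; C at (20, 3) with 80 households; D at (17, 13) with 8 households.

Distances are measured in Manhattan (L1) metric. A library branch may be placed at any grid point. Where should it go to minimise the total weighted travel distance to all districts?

Manhattan distance separates: Σwᵢ(|x−xᵢ|+|y−yᵢ|) = Σwᵢ|x−xᵢ| + Σwᵢ|y−yᵢ|, so x and y are optimised independently as 1-D weighted medians.
Total weight W = 183; half = 91.5.
x-coordinate, sorted with cumulative weight:
  x=9 (B, w=50) cum 50
  x=17 (D, w=8) cum 58
  x=20 (A, w=45) cum 103  ← median
  x=20 (C, w=80) cum 183
⇒ x* = 20
y-coordinate, sorted with cumulative weight:
  y=3 (C, w=80) cum 80
  y=10 (B, w=50) cum 130  ← median
  y=13 (D, w=8) cum 138
  y=17 (A, w=45) cum 183
⇒ y* = 10

(20, 10)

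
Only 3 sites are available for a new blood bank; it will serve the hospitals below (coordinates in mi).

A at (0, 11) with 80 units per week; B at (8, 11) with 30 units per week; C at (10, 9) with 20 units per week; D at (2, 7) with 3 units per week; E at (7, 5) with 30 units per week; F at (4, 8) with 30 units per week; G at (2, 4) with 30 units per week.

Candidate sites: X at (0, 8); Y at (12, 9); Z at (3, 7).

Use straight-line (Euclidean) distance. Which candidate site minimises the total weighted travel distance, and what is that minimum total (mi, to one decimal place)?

Z, total 1012.2 mi

Total weighted distance at each candidate:
  X (0, 8): total = 1186.7
  Y (12, 9): total = 1947.4
  Z (3, 7): total = 1012.2
Minimum is at Z with total 1012.2 mi.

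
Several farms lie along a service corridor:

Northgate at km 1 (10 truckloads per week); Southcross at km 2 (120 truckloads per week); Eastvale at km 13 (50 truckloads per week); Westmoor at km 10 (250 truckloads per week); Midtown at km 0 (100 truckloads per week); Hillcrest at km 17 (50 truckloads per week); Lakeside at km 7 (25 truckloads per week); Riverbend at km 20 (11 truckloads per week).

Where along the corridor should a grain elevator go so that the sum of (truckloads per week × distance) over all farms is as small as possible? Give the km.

x = 10

For a sum of weighted absolute distances on a line, the optimum is the weighted median (not the mean). Total weight W = 616; half-weight = 308.
Sort by position and accumulate weight:
  km 0 (Midtown, w=100) → cum 100
  km 1 (Northgate, w=10) → cum 110
  km 2 (Southcross, w=120) → cum 230
  km 7 (Lakeside, w=25) → cum 255
  km 10 (Westmoor, w=250) → cum 505  ≥ 308 → median here
  km 13 (Eastvale, w=50) → cum 555
  km 17 (Hillcrest, w=50) → cum 605
  km 20 (Riverbend, w=11) → cum 616
Optimal location: km 10.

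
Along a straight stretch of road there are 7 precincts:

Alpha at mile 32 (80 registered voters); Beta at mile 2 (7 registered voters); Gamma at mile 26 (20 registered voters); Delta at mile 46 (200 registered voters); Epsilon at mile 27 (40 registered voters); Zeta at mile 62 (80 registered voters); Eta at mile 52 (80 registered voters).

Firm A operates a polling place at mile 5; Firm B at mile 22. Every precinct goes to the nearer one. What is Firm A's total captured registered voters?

The indifferent point is the midpoint (5+22)/2 = 13.5; precincts left of it (closer to Firm A at 5) go to Firm A, those right go to Firm B.
  Beta at 2 (w=7) → Firm A
  Gamma at 26 (w=20) → Firm B
  Epsilon at 27 (w=40) → Firm B
  Alpha at 32 (w=80) → Firm B
  Delta at 46 (w=200) → Firm B
  Eta at 52 (w=80) → Firm B
  Zeta at 62 (w=80) → Firm B
Firm A captures 7; Firm B captures 500.

7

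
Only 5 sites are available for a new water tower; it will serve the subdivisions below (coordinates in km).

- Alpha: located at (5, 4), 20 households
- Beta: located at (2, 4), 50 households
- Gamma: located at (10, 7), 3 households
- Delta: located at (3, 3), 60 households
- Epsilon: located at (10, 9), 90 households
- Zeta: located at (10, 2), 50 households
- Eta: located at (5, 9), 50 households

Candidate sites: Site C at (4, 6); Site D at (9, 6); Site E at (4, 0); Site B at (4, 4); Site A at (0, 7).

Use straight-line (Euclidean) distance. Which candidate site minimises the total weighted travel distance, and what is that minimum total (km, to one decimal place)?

Site B, total 1499.1 km

Total weighted distance at each candidate:
  Site C (4, 6): total = 1516.5
  Site D (9, 6): total = 1600.9
  Site E (4, 0): total = 2266.0
  Site B (4, 4): total = 1499.1
  Site A (0, 7): total = 2373.0
Minimum is at Site B with total 1499.1 km.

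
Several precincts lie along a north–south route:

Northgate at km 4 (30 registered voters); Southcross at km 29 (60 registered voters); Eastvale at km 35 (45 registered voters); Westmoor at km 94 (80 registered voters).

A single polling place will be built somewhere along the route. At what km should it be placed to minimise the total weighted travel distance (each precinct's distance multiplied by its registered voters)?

x = 35

For a sum of weighted absolute distances on a line, the optimum is the weighted median (not the mean). Total weight W = 215; half-weight = 107.5.
Sort by position and accumulate weight:
  km 4 (Northgate, w=30) → cum 30
  km 29 (Southcross, w=60) → cum 90
  km 35 (Eastvale, w=45) → cum 135  ≥ 107.5 → median here
  km 94 (Westmoor, w=80) → cum 215
Optimal location: km 35.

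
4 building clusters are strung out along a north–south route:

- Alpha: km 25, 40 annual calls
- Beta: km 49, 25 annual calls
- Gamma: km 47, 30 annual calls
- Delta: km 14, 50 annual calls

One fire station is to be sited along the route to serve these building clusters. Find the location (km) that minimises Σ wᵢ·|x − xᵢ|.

x = 25

For a sum of weighted absolute distances on a line, the optimum is the weighted median (not the mean). Total weight W = 145; half-weight = 72.5.
Sort by position and accumulate weight:
  km 14 (Delta, w=50) → cum 50
  km 25 (Alpha, w=40) → cum 90  ≥ 72.5 → median here
  km 47 (Gamma, w=30) → cum 120
  km 49 (Beta, w=25) → cum 145
Optimal location: km 25.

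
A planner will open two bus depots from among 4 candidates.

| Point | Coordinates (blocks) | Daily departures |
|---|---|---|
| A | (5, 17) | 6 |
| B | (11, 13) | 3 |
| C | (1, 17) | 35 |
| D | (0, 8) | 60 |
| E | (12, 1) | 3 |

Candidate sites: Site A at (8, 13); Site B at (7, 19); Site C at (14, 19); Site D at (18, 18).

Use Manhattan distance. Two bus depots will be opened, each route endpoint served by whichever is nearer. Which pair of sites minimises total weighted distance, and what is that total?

{Site A, Site B}, total 1141

Evaluate every pair (each demand assigned to the nearer of the two):
  {Site A, Site B}: total = 1141
  {Site A, Site C}: total = 1264
  {Site A, Site D}: total = 1264
  {Site B, Site C}: total = 1471
  {Site B, Site D}: total = 1483
  {Site C, Site D}: total = 2178
Best pair: {Site A, Site B} with total 1141.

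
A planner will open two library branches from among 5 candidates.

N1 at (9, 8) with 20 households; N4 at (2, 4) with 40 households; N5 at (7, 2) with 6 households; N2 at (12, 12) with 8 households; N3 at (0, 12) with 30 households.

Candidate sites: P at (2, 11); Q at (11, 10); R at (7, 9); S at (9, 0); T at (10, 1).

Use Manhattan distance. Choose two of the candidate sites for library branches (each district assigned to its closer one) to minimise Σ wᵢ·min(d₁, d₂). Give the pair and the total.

{P, R}, total 536

Evaluate every pair (each demand assigned to the nearer of the two):
  {P, R}: total = 536
  {P, Q}: total = 546
  {P, S}: total = 642
  {P, T}: total = 642
  {Q, R}: total = 826
  {R, S}: total = 848
  {R, T}: total = 848
  {Q, S}: total = 958
  {Q, T}: total = 958
  {S, T}: total = 1358
Best pair: {P, R} with total 536.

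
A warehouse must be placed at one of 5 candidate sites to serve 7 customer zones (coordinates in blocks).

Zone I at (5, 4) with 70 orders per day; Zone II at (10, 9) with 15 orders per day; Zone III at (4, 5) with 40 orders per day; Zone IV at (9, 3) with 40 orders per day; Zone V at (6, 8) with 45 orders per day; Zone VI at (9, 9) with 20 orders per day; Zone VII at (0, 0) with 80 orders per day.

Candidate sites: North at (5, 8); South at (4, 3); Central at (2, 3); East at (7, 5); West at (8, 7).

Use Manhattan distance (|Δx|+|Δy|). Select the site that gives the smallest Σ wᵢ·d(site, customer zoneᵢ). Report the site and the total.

South, total 1695 blocks

Total weighted distance at each candidate:
  North (5, 8): total = 2075
  South (4, 3): total = 1695
  Central (2, 3): total = 1995
  East (7, 5): total = 1855
  West (8, 7): total = 2315
Minimum is at South with total 1695 blocks.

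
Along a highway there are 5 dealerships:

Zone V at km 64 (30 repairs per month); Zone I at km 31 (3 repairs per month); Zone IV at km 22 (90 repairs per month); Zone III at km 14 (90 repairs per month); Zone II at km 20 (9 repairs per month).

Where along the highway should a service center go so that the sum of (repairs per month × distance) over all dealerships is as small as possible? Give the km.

For a sum of weighted absolute distances on a line, the optimum is the weighted median (not the mean). Total weight W = 222; half-weight = 111.
Sort by position and accumulate weight:
  km 14 (Zone III, w=90) → cum 90
  km 20 (Zone II, w=9) → cum 99
  km 22 (Zone IV, w=90) → cum 189  ≥ 111 → median here
  km 31 (Zone I, w=3) → cum 192
  km 64 (Zone V, w=30) → cum 222
Optimal location: km 22.

x = 22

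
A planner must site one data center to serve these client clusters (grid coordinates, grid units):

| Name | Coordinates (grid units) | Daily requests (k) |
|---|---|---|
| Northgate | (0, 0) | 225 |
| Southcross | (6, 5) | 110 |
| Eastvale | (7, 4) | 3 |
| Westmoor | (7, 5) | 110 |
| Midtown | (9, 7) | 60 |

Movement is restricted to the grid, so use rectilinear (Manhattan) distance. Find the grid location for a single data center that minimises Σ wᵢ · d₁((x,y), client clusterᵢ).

(6, 5)

Manhattan distance separates: Σwᵢ(|x−xᵢ|+|y−yᵢ|) = Σwᵢ|x−xᵢ| + Σwᵢ|y−yᵢ|, so x and y are optimised independently as 1-D weighted medians.
Total weight W = 508; half = 254.
x-coordinate, sorted with cumulative weight:
  x=0 (Northgate, w=225) cum 225
  x=6 (Southcross, w=110) cum 335  ← median
  x=7 (Eastvale, w=3) cum 338
  x=7 (Westmoor, w=110) cum 448
  x=9 (Midtown, w=60) cum 508
⇒ x* = 6
y-coordinate, sorted with cumulative weight:
  y=0 (Northgate, w=225) cum 225
  y=4 (Eastvale, w=3) cum 228
  y=5 (Southcross, w=110) cum 338  ← median
  y=5 (Westmoor, w=110) cum 448
  y=7 (Midtown, w=60) cum 508
⇒ y* = 5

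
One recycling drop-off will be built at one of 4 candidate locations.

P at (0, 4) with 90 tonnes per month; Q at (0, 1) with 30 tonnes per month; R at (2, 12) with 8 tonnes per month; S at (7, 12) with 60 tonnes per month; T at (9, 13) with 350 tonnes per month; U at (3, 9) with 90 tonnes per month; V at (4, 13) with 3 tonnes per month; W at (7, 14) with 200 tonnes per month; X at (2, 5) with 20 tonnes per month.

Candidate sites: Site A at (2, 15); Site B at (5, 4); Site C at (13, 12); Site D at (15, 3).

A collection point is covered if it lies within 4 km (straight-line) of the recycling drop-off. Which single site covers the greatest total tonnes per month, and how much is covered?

Coverage radius r = 4 km; a point is covered iff (Δx)²+(Δy)² ≤ 4² = 16.
  Site A (2, 15): covers {R, V} → 11
  Site B (5, 4): covers {X} → 20
  Site C (13, 12): covers {none} → 0
  Site D (15, 3): covers {none} → 0
Maximum coverage at Site B: 20 tonnes per month.

Site B, covering 20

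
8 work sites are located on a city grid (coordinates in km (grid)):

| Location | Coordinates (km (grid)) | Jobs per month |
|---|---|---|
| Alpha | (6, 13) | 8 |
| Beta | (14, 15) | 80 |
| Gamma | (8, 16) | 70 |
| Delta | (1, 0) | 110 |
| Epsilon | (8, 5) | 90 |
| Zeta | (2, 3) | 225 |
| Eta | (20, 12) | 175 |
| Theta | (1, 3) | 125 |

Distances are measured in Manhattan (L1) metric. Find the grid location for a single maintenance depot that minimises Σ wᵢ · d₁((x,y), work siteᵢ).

Manhattan distance separates: Σwᵢ(|x−xᵢ|+|y−yᵢ|) = Σwᵢ|x−xᵢ| + Σwᵢ|y−yᵢ|, so x and y are optimised independently as 1-D weighted medians.
Total weight W = 883; half = 441.5.
x-coordinate, sorted with cumulative weight:
  x=1 (Delta, w=110) cum 110
  x=1 (Theta, w=125) cum 235
  x=2 (Zeta, w=225) cum 460  ← median
  x=6 (Alpha, w=8) cum 468
  x=8 (Gamma, w=70) cum 538
  x=8 (Epsilon, w=90) cum 628
  x=14 (Beta, w=80) cum 708
  x=20 (Eta, w=175) cum 883
⇒ x* = 2
y-coordinate, sorted with cumulative weight:
  y=0 (Delta, w=110) cum 110
  y=3 (Zeta, w=225) cum 335
  y=3 (Theta, w=125) cum 460  ← median
  y=5 (Epsilon, w=90) cum 550
  y=12 (Eta, w=175) cum 725
  y=13 (Alpha, w=8) cum 733
  y=15 (Beta, w=80) cum 813
  y=16 (Gamma, w=70) cum 883
⇒ y* = 3

(2, 3)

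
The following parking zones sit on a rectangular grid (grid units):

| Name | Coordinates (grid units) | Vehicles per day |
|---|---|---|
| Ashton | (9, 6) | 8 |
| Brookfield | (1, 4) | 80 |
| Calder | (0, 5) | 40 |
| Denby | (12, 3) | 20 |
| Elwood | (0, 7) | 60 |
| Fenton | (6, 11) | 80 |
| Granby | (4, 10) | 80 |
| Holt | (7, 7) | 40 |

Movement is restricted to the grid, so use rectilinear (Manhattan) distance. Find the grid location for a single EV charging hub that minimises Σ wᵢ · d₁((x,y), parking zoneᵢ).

(4, 7)

Manhattan distance separates: Σwᵢ(|x−xᵢ|+|y−yᵢ|) = Σwᵢ|x−xᵢ| + Σwᵢ|y−yᵢ|, so x and y are optimised independently as 1-D weighted medians.
Total weight W = 408; half = 204.
x-coordinate, sorted with cumulative weight:
  x=0 (Calder, w=40) cum 40
  x=0 (Elwood, w=60) cum 100
  x=1 (Brookfield, w=80) cum 180
  x=4 (Granby, w=80) cum 260  ← median
  x=6 (Fenton, w=80) cum 340
  x=7 (Holt, w=40) cum 380
  x=9 (Ashton, w=8) cum 388
  x=12 (Denby, w=20) cum 408
⇒ x* = 4
y-coordinate, sorted with cumulative weight:
  y=3 (Denby, w=20) cum 20
  y=4 (Brookfield, w=80) cum 100
  y=5 (Calder, w=40) cum 140
  y=6 (Ashton, w=8) cum 148
  y=7 (Elwood, w=60) cum 208  ← median
  y=7 (Holt, w=40) cum 248
  y=10 (Granby, w=80) cum 328
  y=11 (Fenton, w=80) cum 408
⇒ y* = 7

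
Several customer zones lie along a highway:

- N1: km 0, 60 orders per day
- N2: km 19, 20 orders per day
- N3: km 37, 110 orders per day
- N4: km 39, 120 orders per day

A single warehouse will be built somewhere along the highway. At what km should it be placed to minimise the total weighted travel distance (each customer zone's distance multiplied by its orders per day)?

x = 37

For a sum of weighted absolute distances on a line, the optimum is the weighted median (not the mean). Total weight W = 310; half-weight = 155.
Sort by position and accumulate weight:
  km 0 (N1, w=60) → cum 60
  km 19 (N2, w=20) → cum 80
  km 37 (N3, w=110) → cum 190  ≥ 155 → median here
  km 39 (N4, w=120) → cum 310
Optimal location: km 37.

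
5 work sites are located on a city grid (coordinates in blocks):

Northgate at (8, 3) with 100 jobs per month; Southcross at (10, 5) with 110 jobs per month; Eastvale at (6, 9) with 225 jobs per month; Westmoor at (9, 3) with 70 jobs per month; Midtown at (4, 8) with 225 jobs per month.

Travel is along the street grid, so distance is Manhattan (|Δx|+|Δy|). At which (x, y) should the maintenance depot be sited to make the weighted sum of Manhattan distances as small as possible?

(6, 8)

Manhattan distance separates: Σwᵢ(|x−xᵢ|+|y−yᵢ|) = Σwᵢ|x−xᵢ| + Σwᵢ|y−yᵢ|, so x and y are optimised independently as 1-D weighted medians.
Total weight W = 730; half = 365.
x-coordinate, sorted with cumulative weight:
  x=4 (Midtown, w=225) cum 225
  x=6 (Eastvale, w=225) cum 450  ← median
  x=8 (Northgate, w=100) cum 550
  x=9 (Westmoor, w=70) cum 620
  x=10 (Southcross, w=110) cum 730
⇒ x* = 6
y-coordinate, sorted with cumulative weight:
  y=3 (Northgate, w=100) cum 100
  y=3 (Westmoor, w=70) cum 170
  y=5 (Southcross, w=110) cum 280
  y=8 (Midtown, w=225) cum 505  ← median
  y=9 (Eastvale, w=225) cum 730
⇒ y* = 8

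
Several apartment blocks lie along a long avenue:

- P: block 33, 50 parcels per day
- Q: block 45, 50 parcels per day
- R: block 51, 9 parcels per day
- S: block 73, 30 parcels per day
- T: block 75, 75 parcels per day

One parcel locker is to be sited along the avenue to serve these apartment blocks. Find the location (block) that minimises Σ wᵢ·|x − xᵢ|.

For a sum of weighted absolute distances on a line, the optimum is the weighted median (not the mean). Total weight W = 214; half-weight = 107.
Sort by position and accumulate weight:
  block 33 (P, w=50) → cum 50
  block 45 (Q, w=50) → cum 100
  block 51 (R, w=9) → cum 109  ≥ 107 → median here
  block 73 (S, w=30) → cum 139
  block 75 (T, w=75) → cum 214
Optimal location: block 51.

x = 51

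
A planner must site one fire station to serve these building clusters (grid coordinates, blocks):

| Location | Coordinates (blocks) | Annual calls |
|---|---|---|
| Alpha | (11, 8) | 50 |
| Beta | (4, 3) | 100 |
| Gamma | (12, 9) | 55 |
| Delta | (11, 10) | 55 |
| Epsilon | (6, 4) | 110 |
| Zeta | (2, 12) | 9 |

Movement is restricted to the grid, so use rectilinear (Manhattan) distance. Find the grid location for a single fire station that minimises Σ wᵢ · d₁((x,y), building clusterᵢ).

Manhattan distance separates: Σwᵢ(|x−xᵢ|+|y−yᵢ|) = Σwᵢ|x−xᵢ| + Σwᵢ|y−yᵢ|, so x and y are optimised independently as 1-D weighted medians.
Total weight W = 379; half = 189.5.
x-coordinate, sorted with cumulative weight:
  x=2 (Zeta, w=9) cum 9
  x=4 (Beta, w=100) cum 109
  x=6 (Epsilon, w=110) cum 219  ← median
  x=11 (Alpha, w=50) cum 269
  x=11 (Delta, w=55) cum 324
  x=12 (Gamma, w=55) cum 379
⇒ x* = 6
y-coordinate, sorted with cumulative weight:
  y=3 (Beta, w=100) cum 100
  y=4 (Epsilon, w=110) cum 210  ← median
  y=8 (Alpha, w=50) cum 260
  y=9 (Gamma, w=55) cum 315
  y=10 (Delta, w=55) cum 370
  y=12 (Zeta, w=9) cum 379
⇒ y* = 4

(6, 4)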